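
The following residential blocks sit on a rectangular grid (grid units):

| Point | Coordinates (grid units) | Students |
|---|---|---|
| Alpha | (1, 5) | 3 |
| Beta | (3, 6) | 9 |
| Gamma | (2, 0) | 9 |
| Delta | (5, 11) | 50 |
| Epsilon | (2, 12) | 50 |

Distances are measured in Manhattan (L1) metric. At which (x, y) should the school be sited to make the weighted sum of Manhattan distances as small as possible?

Manhattan distance separates: Σwᵢ(|x−xᵢ|+|y−yᵢ|) = Σwᵢ|x−xᵢ| + Σwᵢ|y−yᵢ|, so x and y are optimised independently as 1-D weighted medians.
Total weight W = 121; half = 60.5.
x-coordinate, sorted with cumulative weight:
  x=1 (Alpha, w=3) cum 3
  x=2 (Gamma, w=9) cum 12
  x=2 (Epsilon, w=50) cum 62  ← median
  x=3 (Beta, w=9) cum 71
  x=5 (Delta, w=50) cum 121
⇒ x* = 2
y-coordinate, sorted with cumulative weight:
  y=0 (Gamma, w=9) cum 9
  y=5 (Alpha, w=3) cum 12
  y=6 (Beta, w=9) cum 21
  y=11 (Delta, w=50) cum 71  ← median
  y=12 (Epsilon, w=50) cum 121
⇒ y* = 11

(2, 11)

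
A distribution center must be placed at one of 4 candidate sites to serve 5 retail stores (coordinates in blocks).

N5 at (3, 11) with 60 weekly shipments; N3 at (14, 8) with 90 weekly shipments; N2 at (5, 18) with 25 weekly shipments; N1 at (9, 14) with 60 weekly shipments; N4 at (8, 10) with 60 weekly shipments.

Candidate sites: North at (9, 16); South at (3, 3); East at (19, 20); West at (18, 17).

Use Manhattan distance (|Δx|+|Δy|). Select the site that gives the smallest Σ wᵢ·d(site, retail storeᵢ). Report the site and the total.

North, total 2520 blocks

Total weighted distance at each candidate:
  North (9, 16): total = 2520
  South (3, 3): total = 4085
  East (19, 20): total = 5650
  West (18, 17): total = 4520
Minimum is at North with total 2520 blocks.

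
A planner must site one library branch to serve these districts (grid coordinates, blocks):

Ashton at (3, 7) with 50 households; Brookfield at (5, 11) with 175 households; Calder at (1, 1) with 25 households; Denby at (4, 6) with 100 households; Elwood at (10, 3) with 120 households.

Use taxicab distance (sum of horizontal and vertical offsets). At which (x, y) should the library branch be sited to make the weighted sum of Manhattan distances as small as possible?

(5, 6)

Manhattan distance separates: Σwᵢ(|x−xᵢ|+|y−yᵢ|) = Σwᵢ|x−xᵢ| + Σwᵢ|y−yᵢ|, so x and y are optimised independently as 1-D weighted medians.
Total weight W = 470; half = 235.
x-coordinate, sorted with cumulative weight:
  x=1 (Calder, w=25) cum 25
  x=3 (Ashton, w=50) cum 75
  x=4 (Denby, w=100) cum 175
  x=5 (Brookfield, w=175) cum 350  ← median
  x=10 (Elwood, w=120) cum 470
⇒ x* = 5
y-coordinate, sorted with cumulative weight:
  y=1 (Calder, w=25) cum 25
  y=3 (Elwood, w=120) cum 145
  y=6 (Denby, w=100) cum 245  ← median
  y=7 (Ashton, w=50) cum 295
  y=11 (Brookfield, w=175) cum 470
⇒ y* = 6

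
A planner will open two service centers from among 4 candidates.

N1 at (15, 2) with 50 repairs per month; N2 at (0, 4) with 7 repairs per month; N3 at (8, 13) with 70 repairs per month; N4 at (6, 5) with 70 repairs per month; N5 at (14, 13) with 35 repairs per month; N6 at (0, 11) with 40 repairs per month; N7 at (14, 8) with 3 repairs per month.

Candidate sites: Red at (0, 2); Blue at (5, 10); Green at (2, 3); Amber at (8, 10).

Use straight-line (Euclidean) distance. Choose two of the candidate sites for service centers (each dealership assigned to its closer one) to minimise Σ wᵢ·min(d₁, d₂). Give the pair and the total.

{Blue, Amber}, total 1610.8

Evaluate every pair (each demand assigned to the nearer of the two):
  {Blue, Amber}: total = 1610.8
  {Green, Amber}: total = 1646.5
  {Red, Amber}: total = 1708.7
  {Blue, Green}: total = 1829.7
  {Red, Blue}: total = 1871.9
  {Red, Green}: total = 2710.9
Best pair: {Blue, Amber} with total 1610.8.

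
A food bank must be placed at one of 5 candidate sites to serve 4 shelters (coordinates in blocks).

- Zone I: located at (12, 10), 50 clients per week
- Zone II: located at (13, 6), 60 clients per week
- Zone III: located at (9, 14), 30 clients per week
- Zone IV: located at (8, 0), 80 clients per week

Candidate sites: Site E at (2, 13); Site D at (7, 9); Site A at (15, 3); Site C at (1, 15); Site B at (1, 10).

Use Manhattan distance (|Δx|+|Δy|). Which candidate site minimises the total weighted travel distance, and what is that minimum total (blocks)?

Total weighted distance at each candidate:
  Site E (2, 13): total = 3490
  Site D (7, 9): total = 1850
  Site A (15, 3): total = 2110
  Site C (1, 15): total = 4090
  Site B (1, 10): total = 3230
Minimum is at Site D with total 1850 blocks.

Site D, total 1850 blocks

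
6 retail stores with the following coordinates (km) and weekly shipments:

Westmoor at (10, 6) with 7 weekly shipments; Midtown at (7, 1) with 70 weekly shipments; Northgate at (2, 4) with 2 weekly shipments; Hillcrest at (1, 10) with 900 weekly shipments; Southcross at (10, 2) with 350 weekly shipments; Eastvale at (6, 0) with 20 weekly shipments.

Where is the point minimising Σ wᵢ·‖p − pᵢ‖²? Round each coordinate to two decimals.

(3.77, 7.28)

The minimiser of Σwᵢ‖p−pᵢ‖² is the weighted centroid p* = (Σwᵢpᵢ)/(Σwᵢ).
Σwᵢ = 1349.
Σwᵢxᵢ = 7·10 + 70·7 + 2·2 + 900·1 + 350·10 + 20·6 = 5084.
Σwᵢyᵢ = 7·6 + 70·1 + 2·4 + 900·10 + 350·2 + 20·0 = 9820.
x* = 5084/1349 = 3.77, y* = 9820/1349 = 7.28.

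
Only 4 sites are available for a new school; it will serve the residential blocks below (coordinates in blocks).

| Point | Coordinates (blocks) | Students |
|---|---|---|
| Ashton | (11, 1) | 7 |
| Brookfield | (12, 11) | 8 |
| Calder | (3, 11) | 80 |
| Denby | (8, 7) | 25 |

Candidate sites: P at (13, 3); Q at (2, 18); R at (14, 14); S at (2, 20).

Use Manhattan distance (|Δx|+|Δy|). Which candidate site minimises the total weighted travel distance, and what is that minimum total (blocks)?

Q, total 1383 blocks

Total weighted distance at each candidate:
  P (13, 3): total = 1765
  Q (2, 18): total = 1383
  R (14, 14): total = 1597
  S (2, 20): total = 1623
Minimum is at Q with total 1383 blocks.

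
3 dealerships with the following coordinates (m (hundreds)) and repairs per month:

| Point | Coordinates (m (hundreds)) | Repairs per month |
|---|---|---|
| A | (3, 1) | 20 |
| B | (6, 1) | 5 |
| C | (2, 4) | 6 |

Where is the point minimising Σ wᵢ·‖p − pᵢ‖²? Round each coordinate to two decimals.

The minimiser of Σwᵢ‖p−pᵢ‖² is the weighted centroid p* = (Σwᵢpᵢ)/(Σwᵢ).
Σwᵢ = 31.
Σwᵢxᵢ = 20·3 + 5·6 + 6·2 = 102.
Σwᵢyᵢ = 20·1 + 5·1 + 6·4 = 49.
x* = 102/31 = 3.29, y* = 49/31 = 1.58.

(3.29, 1.58)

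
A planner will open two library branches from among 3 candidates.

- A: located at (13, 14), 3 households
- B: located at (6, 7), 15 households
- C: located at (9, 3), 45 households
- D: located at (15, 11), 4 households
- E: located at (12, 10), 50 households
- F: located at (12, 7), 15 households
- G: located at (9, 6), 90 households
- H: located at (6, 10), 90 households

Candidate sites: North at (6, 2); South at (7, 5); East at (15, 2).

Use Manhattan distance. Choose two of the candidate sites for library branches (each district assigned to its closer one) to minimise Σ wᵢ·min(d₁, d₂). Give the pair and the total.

Evaluate every pair (each demand assigned to the nearer of the two):
  {South, East}: total = 1718
  {North, South}: total = 1741
  {North, East}: total = 2353
Best pair: {South, East} with total 1718.

{South, East}, total 1718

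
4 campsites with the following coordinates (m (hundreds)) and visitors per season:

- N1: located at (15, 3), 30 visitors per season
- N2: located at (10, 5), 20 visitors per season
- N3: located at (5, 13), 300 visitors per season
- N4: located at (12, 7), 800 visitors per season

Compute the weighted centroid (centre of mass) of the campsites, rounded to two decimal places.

The minimiser of Σwᵢ‖p−pᵢ‖² is the weighted centroid p* = (Σwᵢpᵢ)/(Σwᵢ).
Σwᵢ = 1150.
Σwᵢxᵢ = 30·15 + 20·10 + 300·5 + 800·12 = 11750.
Σwᵢyᵢ = 30·3 + 20·5 + 300·13 + 800·7 = 9690.
x* = 11750/1150 = 10.22, y* = 9690/1150 = 8.43.

(10.22, 8.43)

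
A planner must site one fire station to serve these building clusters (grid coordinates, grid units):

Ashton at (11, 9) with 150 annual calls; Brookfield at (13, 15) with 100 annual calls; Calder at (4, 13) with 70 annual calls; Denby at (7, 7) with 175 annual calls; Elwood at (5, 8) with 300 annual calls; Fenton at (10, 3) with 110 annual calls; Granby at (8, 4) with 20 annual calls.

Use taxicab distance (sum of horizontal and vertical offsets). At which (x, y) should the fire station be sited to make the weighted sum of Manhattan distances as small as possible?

(7, 8)

Manhattan distance separates: Σwᵢ(|x−xᵢ|+|y−yᵢ|) = Σwᵢ|x−xᵢ| + Σwᵢ|y−yᵢ|, so x and y are optimised independently as 1-D weighted medians.
Total weight W = 925; half = 462.5.
x-coordinate, sorted with cumulative weight:
  x=4 (Calder, w=70) cum 70
  x=5 (Elwood, w=300) cum 370
  x=7 (Denby, w=175) cum 545  ← median
  x=8 (Granby, w=20) cum 565
  x=10 (Fenton, w=110) cum 675
  x=11 (Ashton, w=150) cum 825
  x=13 (Brookfield, w=100) cum 925
⇒ x* = 7
y-coordinate, sorted with cumulative weight:
  y=3 (Fenton, w=110) cum 110
  y=4 (Granby, w=20) cum 130
  y=7 (Denby, w=175) cum 305
  y=8 (Elwood, w=300) cum 605  ← median
  y=9 (Ashton, w=150) cum 755
  y=13 (Calder, w=70) cum 825
  y=15 (Brookfield, w=100) cum 925
⇒ y* = 8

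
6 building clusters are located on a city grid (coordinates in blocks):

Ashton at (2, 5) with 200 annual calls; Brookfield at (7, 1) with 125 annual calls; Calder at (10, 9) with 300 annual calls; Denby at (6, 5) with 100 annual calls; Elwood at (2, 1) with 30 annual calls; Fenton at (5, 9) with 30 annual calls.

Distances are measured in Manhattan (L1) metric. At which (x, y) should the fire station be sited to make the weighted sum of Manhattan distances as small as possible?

(7, 5)

Manhattan distance separates: Σwᵢ(|x−xᵢ|+|y−yᵢ|) = Σwᵢ|x−xᵢ| + Σwᵢ|y−yᵢ|, so x and y are optimised independently as 1-D weighted medians.
Total weight W = 785; half = 392.5.
x-coordinate, sorted with cumulative weight:
  x=2 (Ashton, w=200) cum 200
  x=2 (Elwood, w=30) cum 230
  x=5 (Fenton, w=30) cum 260
  x=6 (Denby, w=100) cum 360
  x=7 (Brookfield, w=125) cum 485  ← median
  x=10 (Calder, w=300) cum 785
⇒ x* = 7
y-coordinate, sorted with cumulative weight:
  y=1 (Brookfield, w=125) cum 125
  y=1 (Elwood, w=30) cum 155
  y=5 (Ashton, w=200) cum 355
  y=5 (Denby, w=100) cum 455  ← median
  y=9 (Calder, w=300) cum 755
  y=9 (Fenton, w=30) cum 785
⇒ y* = 5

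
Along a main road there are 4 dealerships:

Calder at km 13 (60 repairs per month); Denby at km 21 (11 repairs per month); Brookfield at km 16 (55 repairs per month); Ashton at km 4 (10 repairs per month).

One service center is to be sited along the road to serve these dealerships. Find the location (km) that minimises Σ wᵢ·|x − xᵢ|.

For a sum of weighted absolute distances on a line, the optimum is the weighted median (not the mean). Total weight W = 136; half-weight = 68.
Sort by position and accumulate weight:
  km 4 (Ashton, w=10) → cum 10
  km 13 (Calder, w=60) → cum 70  ≥ 68 → median here
  km 16 (Brookfield, w=55) → cum 125
  km 21 (Denby, w=11) → cum 136
Optimal location: km 13.

x = 13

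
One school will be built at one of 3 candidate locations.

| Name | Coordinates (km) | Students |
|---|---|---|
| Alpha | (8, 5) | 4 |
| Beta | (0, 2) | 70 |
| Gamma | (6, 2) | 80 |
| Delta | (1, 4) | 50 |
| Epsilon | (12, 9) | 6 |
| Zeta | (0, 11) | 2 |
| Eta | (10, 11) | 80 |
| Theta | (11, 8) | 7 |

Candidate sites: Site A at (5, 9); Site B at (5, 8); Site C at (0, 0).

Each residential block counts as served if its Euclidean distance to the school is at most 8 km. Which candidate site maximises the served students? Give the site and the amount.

Coverage radius r = 8 km; a point is covered iff (Δx)²+(Δy)² ≤ 8² = 64.
  Site A (5, 9): covers {Alpha, Gamma, Delta, Epsilon, Zeta, Eta, Theta} → 229
  Site B (5, 8): covers {Alpha, Beta, Gamma, Delta, Epsilon, Zeta, Eta, Theta} → 299
  Site C (0, 0): covers {Beta, Gamma, Delta} → 200
Maximum coverage at Site B: 299 students.

Site B, covering 299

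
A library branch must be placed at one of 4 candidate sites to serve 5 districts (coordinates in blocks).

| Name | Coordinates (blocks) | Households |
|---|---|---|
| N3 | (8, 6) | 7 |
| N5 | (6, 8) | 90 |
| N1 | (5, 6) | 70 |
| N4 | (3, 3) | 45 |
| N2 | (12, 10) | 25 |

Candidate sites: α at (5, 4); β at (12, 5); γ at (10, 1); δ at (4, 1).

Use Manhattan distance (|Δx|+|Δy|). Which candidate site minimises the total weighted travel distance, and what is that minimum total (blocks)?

α, total 1085 blocks

Total weighted distance at each candidate:
  α (5, 4): total = 1085
  β (12, 5): total = 2025
  γ (10, 1): total = 2419
  δ (4, 1): total = 1853
Minimum is at α with total 1085 blocks.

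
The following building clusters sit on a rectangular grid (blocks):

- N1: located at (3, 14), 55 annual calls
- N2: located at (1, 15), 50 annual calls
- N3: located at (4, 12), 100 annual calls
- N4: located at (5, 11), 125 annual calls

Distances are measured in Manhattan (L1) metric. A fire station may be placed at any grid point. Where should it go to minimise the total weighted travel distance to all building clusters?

(4, 12)

Manhattan distance separates: Σwᵢ(|x−xᵢ|+|y−yᵢ|) = Σwᵢ|x−xᵢ| + Σwᵢ|y−yᵢ|, so x and y are optimised independently as 1-D weighted medians.
Total weight W = 330; half = 165.
x-coordinate, sorted with cumulative weight:
  x=1 (N2, w=50) cum 50
  x=3 (N1, w=55) cum 105
  x=4 (N3, w=100) cum 205  ← median
  x=5 (N4, w=125) cum 330
⇒ x* = 4
y-coordinate, sorted with cumulative weight:
  y=11 (N4, w=125) cum 125
  y=12 (N3, w=100) cum 225  ← median
  y=14 (N1, w=55) cum 280
  y=15 (N2, w=50) cum 330
⇒ y* = 12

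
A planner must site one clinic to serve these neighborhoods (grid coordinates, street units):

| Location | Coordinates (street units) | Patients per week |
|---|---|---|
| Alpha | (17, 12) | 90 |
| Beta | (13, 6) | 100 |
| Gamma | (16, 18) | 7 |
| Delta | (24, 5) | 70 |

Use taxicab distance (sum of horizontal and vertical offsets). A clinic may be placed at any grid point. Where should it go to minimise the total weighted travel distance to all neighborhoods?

Manhattan distance separates: Σwᵢ(|x−xᵢ|+|y−yᵢ|) = Σwᵢ|x−xᵢ| + Σwᵢ|y−yᵢ|, so x and y are optimised independently as 1-D weighted medians.
Total weight W = 267; half = 133.5.
x-coordinate, sorted with cumulative weight:
  x=13 (Beta, w=100) cum 100
  x=16 (Gamma, w=7) cum 107
  x=17 (Alpha, w=90) cum 197  ← median
  x=24 (Delta, w=70) cum 267
⇒ x* = 17
y-coordinate, sorted with cumulative weight:
  y=5 (Delta, w=70) cum 70
  y=6 (Beta, w=100) cum 170  ← median
  y=12 (Alpha, w=90) cum 260
  y=18 (Gamma, w=7) cum 267
⇒ y* = 6

(17, 6)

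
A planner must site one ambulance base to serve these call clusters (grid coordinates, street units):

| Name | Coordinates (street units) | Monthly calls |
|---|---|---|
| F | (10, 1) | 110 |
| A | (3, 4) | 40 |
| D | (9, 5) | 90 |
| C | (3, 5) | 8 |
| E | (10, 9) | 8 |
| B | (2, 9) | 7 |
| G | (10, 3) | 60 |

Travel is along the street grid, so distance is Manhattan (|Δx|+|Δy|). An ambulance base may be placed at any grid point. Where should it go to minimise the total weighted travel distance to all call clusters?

Manhattan distance separates: Σwᵢ(|x−xᵢ|+|y−yᵢ|) = Σwᵢ|x−xᵢ| + Σwᵢ|y−yᵢ|, so x and y are optimised independently as 1-D weighted medians.
Total weight W = 323; half = 161.5.
x-coordinate, sorted with cumulative weight:
  x=2 (B, w=7) cum 7
  x=3 (A, w=40) cum 47
  x=3 (C, w=8) cum 55
  x=9 (D, w=90) cum 145
  x=10 (F, w=110) cum 255  ← median
  x=10 (E, w=8) cum 263
  x=10 (G, w=60) cum 323
⇒ x* = 10
y-coordinate, sorted with cumulative weight:
  y=1 (F, w=110) cum 110
  y=3 (G, w=60) cum 170  ← median
  y=4 (A, w=40) cum 210
  y=5 (D, w=90) cum 300
  y=5 (C, w=8) cum 308
  y=9 (E, w=8) cum 316
  y=9 (B, w=7) cum 323
⇒ y* = 3

(10, 3)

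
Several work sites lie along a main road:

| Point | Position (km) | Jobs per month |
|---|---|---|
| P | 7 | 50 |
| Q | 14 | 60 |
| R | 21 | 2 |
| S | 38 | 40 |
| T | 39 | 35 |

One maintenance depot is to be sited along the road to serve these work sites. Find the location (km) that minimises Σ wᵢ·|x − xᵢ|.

x = 14

For a sum of weighted absolute distances on a line, the optimum is the weighted median (not the mean). Total weight W = 187; half-weight = 93.5.
Sort by position and accumulate weight:
  km 7 (P, w=50) → cum 50
  km 14 (Q, w=60) → cum 110  ≥ 93.5 → median here
  km 21 (R, w=2) → cum 112
  km 38 (S, w=40) → cum 152
  km 39 (T, w=35) → cum 187
Optimal location: km 14.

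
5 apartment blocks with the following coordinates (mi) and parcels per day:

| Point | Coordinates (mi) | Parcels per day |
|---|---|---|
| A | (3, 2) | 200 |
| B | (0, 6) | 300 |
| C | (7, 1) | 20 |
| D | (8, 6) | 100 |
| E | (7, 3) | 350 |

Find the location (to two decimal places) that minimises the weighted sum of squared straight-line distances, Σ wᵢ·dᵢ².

(4.11, 3.99)

The minimiser of Σwᵢ‖p−pᵢ‖² is the weighted centroid p* = (Σwᵢpᵢ)/(Σwᵢ).
Σwᵢ = 970.
Σwᵢxᵢ = 200·3 + 300·0 + 20·7 + 100·8 + 350·7 = 3990.
Σwᵢyᵢ = 200·2 + 300·6 + 20·1 + 100·6 + 350·3 = 3870.
x* = 3990/970 = 4.11, y* = 3870/970 = 3.99.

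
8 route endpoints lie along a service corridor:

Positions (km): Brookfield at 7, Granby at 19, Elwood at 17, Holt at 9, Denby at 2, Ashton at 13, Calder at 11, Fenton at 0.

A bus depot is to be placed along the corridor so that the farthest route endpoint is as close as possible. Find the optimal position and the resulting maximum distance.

The 1-center on a line is the midpoint of the two extreme points: leftmost at 0, rightmost at 19.
Optimal location = (0 + 19)/2 = 9.5; maximum distance = (19 − 0)/2 = 9.5.

location 9.5, max distance 9.5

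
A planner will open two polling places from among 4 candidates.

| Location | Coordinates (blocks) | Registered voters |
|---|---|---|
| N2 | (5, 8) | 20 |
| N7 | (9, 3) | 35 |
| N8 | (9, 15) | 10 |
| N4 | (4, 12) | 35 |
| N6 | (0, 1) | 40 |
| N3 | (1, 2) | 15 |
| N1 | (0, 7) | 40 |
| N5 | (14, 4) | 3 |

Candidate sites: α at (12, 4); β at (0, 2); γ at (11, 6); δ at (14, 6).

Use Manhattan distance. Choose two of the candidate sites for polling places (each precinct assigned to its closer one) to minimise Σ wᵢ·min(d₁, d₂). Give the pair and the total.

{β, γ}, total 1170

Evaluate every pair (each demand assigned to the nearer of the two):
  {β, γ}: total = 1170
  {α, β}: total = 1251
  {β, δ}: total = 1391
  {α, γ}: total = 2146
  {γ, δ}: total = 2236
  {α, δ}: total = 2461
Best pair: {β, γ} with total 1170.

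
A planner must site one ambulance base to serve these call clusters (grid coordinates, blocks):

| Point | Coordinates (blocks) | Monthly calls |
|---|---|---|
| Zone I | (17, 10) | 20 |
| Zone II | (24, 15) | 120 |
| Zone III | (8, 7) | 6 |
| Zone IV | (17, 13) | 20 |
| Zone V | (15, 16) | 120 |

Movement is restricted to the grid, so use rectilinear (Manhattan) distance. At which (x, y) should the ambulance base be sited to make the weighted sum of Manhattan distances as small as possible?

(17, 15)

Manhattan distance separates: Σwᵢ(|x−xᵢ|+|y−yᵢ|) = Σwᵢ|x−xᵢ| + Σwᵢ|y−yᵢ|, so x and y are optimised independently as 1-D weighted medians.
Total weight W = 286; half = 143.
x-coordinate, sorted with cumulative weight:
  x=8 (Zone III, w=6) cum 6
  x=15 (Zone V, w=120) cum 126
  x=17 (Zone I, w=20) cum 146  ← median
  x=17 (Zone IV, w=20) cum 166
  x=24 (Zone II, w=120) cum 286
⇒ x* = 17
y-coordinate, sorted with cumulative weight:
  y=7 (Zone III, w=6) cum 6
  y=10 (Zone I, w=20) cum 26
  y=13 (Zone IV, w=20) cum 46
  y=15 (Zone II, w=120) cum 166  ← median
  y=16 (Zone V, w=120) cum 286
⇒ y* = 15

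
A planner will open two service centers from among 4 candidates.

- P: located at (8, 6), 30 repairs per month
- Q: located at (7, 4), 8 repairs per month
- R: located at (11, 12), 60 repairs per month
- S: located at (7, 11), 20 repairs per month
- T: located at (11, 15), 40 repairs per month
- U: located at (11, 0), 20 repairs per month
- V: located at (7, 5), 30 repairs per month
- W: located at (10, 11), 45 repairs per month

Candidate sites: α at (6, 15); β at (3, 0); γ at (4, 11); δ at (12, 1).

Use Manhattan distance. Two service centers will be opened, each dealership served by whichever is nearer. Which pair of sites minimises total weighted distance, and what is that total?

{α, δ}, total 1784

Evaluate every pair (each demand assigned to the nearer of the two):
  {α, δ}: total = 1784
  {γ, δ}: total = 1894
  {α, β}: total = 1964
  {α, γ}: total = 1990
  {β, γ}: total = 2014
  {β, δ}: total = 2804
Best pair: {α, δ} with total 1784.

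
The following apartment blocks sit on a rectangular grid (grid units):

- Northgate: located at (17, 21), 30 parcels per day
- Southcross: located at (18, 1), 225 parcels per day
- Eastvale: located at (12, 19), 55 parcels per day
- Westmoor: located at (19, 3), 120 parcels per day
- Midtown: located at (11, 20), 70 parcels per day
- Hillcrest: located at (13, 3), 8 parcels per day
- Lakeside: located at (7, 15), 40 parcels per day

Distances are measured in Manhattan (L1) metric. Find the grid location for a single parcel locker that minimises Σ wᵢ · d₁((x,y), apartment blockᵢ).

(18, 3)

Manhattan distance separates: Σwᵢ(|x−xᵢ|+|y−yᵢ|) = Σwᵢ|x−xᵢ| + Σwᵢ|y−yᵢ|, so x and y are optimised independently as 1-D weighted medians.
Total weight W = 548; half = 274.
x-coordinate, sorted with cumulative weight:
  x=7 (Lakeside, w=40) cum 40
  x=11 (Midtown, w=70) cum 110
  x=12 (Eastvale, w=55) cum 165
  x=13 (Hillcrest, w=8) cum 173
  x=17 (Northgate, w=30) cum 203
  x=18 (Southcross, w=225) cum 428  ← median
  x=19 (Westmoor, w=120) cum 548
⇒ x* = 18
y-coordinate, sorted with cumulative weight:
  y=1 (Southcross, w=225) cum 225
  y=3 (Westmoor, w=120) cum 345  ← median
  y=3 (Hillcrest, w=8) cum 353
  y=15 (Lakeside, w=40) cum 393
  y=19 (Eastvale, w=55) cum 448
  y=20 (Midtown, w=70) cum 518
  y=21 (Northgate, w=30) cum 548
⇒ y* = 3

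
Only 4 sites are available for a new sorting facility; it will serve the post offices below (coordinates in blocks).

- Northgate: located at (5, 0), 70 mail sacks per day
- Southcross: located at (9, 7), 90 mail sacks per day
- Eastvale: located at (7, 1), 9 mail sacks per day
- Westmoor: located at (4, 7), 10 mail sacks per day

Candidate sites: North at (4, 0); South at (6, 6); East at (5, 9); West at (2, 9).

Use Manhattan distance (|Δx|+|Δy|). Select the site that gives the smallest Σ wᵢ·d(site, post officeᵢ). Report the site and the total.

Total weighted distance at each candidate:
  North (4, 0): total = 1256
  South (6, 6): total = 934
  East (5, 9): total = 1290
  West (2, 9): total = 1807
Minimum is at South with total 934 blocks.

South, total 934 blocks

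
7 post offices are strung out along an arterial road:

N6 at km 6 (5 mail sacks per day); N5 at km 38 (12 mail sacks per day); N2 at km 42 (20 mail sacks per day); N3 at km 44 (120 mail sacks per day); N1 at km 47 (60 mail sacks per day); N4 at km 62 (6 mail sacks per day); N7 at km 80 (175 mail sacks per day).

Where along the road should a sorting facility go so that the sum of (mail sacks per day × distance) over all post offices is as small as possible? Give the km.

x = 47

For a sum of weighted absolute distances on a line, the optimum is the weighted median (not the mean). Total weight W = 398; half-weight = 199.
Sort by position and accumulate weight:
  km 6 (N6, w=5) → cum 5
  km 38 (N5, w=12) → cum 17
  km 42 (N2, w=20) → cum 37
  km 44 (N3, w=120) → cum 157
  km 47 (N1, w=60) → cum 217  ≥ 199 → median here
  km 62 (N4, w=6) → cum 223
  km 80 (N7, w=175) → cum 398
Optimal location: km 47.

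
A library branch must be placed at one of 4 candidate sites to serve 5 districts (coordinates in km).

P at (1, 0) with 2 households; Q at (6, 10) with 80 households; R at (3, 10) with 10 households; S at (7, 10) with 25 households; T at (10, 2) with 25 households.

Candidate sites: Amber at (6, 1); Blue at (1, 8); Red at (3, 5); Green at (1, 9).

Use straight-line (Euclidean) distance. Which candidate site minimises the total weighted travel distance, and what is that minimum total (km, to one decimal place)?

Red, total 877.7 km

Total weighted distance at each candidate:
  Amber (6, 1): total = 1154.5
  Blue (1, 8): total = 903.6
  Red (3, 5): total = 877.7
  Green (1, 9): total = 885.4
Minimum is at Red with total 877.7 km.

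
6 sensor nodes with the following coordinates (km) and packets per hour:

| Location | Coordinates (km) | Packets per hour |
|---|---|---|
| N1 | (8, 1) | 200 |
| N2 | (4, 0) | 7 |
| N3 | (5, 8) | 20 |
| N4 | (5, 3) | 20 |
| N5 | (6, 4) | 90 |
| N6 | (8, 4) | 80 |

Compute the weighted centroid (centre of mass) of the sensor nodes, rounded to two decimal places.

(7.21, 2.64)

The minimiser of Σwᵢ‖p−pᵢ‖² is the weighted centroid p* = (Σwᵢpᵢ)/(Σwᵢ).
Σwᵢ = 417.
Σwᵢxᵢ = 200·8 + 7·4 + 20·5 + 20·5 + 90·6 + 80·8 = 3008.
Σwᵢyᵢ = 200·1 + 7·0 + 20·8 + 20·3 + 90·4 + 80·4 = 1100.
x* = 3008/417 = 7.21, y* = 1100/417 = 2.64.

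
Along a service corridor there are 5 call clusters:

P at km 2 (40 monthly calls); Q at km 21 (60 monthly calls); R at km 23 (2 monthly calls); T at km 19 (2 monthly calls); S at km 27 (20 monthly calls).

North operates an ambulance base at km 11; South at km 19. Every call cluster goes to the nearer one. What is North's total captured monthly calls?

The indifferent point is the midpoint (11+19)/2 = 15; call clusters left of it (closer to North at 11) go to North, those right go to South.
  P at 2 (w=40) → North
  T at 19 (w=2) → South
  Q at 21 (w=60) → South
  R at 23 (w=2) → South
  S at 27 (w=20) → South
North captures 40; South captures 84.

40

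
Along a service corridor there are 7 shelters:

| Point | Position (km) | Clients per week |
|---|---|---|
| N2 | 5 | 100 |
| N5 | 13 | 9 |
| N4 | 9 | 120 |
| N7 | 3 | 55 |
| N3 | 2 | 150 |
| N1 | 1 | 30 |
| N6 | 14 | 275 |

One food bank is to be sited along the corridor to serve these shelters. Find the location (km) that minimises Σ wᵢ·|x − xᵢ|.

x = 9

For a sum of weighted absolute distances on a line, the optimum is the weighted median (not the mean). Total weight W = 739; half-weight = 369.5.
Sort by position and accumulate weight:
  km 1 (N1, w=30) → cum 30
  km 2 (N3, w=150) → cum 180
  km 3 (N7, w=55) → cum 235
  km 5 (N2, w=100) → cum 335
  km 9 (N4, w=120) → cum 455  ≥ 369.5 → median here
  km 13 (N5, w=9) → cum 464
  km 14 (N6, w=275) → cum 739
Optimal location: km 9.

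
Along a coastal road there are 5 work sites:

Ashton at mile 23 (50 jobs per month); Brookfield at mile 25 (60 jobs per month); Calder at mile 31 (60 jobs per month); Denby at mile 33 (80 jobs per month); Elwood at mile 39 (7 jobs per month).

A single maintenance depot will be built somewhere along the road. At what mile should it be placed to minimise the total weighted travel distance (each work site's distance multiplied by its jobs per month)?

For a sum of weighted absolute distances on a line, the optimum is the weighted median (not the mean). Total weight W = 257; half-weight = 128.5.
Sort by position and accumulate weight:
  mile 23 (Ashton, w=50) → cum 50
  mile 25 (Brookfield, w=60) → cum 110
  mile 31 (Calder, w=60) → cum 170  ≥ 128.5 → median here
  mile 33 (Denby, w=80) → cum 250
  mile 39 (Elwood, w=7) → cum 257
Optimal location: mile 31.

x = 31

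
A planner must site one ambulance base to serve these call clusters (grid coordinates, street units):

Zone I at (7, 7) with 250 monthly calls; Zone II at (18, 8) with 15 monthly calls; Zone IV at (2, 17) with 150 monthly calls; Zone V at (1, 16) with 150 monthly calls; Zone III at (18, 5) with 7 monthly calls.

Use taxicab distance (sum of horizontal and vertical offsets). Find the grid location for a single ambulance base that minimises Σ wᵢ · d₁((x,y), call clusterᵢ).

Manhattan distance separates: Σwᵢ(|x−xᵢ|+|y−yᵢ|) = Σwᵢ|x−xᵢ| + Σwᵢ|y−yᵢ|, so x and y are optimised independently as 1-D weighted medians.
Total weight W = 572; half = 286.
x-coordinate, sorted with cumulative weight:
  x=1 (Zone V, w=150) cum 150
  x=2 (Zone IV, w=150) cum 300  ← median
  x=7 (Zone I, w=250) cum 550
  x=18 (Zone II, w=15) cum 565
  x=18 (Zone III, w=7) cum 572
⇒ x* = 2
y-coordinate, sorted with cumulative weight:
  y=5 (Zone III, w=7) cum 7
  y=7 (Zone I, w=250) cum 257
  y=8 (Zone II, w=15) cum 272
  y=16 (Zone V, w=150) cum 422  ← median
  y=17 (Zone IV, w=150) cum 572
⇒ y* = 16

(2, 16)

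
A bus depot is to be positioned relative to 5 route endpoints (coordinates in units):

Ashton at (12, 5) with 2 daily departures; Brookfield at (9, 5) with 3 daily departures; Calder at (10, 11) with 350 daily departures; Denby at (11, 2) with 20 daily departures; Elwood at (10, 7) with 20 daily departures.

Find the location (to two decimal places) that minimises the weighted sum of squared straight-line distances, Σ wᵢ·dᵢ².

(10.05, 10.27)

The minimiser of Σwᵢ‖p−pᵢ‖² is the weighted centroid p* = (Σwᵢpᵢ)/(Σwᵢ).
Σwᵢ = 395.
Σwᵢxᵢ = 2·12 + 3·9 + 350·10 + 20·11 + 20·10 = 3971.
Σwᵢyᵢ = 2·5 + 3·5 + 350·11 + 20·2 + 20·7 = 4055.
x* = 3971/395 = 10.05, y* = 4055/395 = 10.27.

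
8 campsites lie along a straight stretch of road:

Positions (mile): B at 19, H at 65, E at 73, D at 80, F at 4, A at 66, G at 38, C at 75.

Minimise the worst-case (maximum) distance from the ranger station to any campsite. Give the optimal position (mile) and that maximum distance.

The 1-center on a line is the midpoint of the two extreme points: leftmost at 4, rightmost at 80.
Optimal location = (4 + 80)/2 = 42; maximum distance = (80 − 4)/2 = 38.

location 42, max distance 38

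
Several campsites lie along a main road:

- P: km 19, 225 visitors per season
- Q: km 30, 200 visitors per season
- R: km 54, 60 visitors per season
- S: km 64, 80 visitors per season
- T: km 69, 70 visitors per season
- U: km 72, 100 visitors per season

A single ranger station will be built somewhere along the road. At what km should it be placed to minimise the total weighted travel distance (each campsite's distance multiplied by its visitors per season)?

For a sum of weighted absolute distances on a line, the optimum is the weighted median (not the mean). Total weight W = 735; half-weight = 367.5.
Sort by position and accumulate weight:
  km 19 (P, w=225) → cum 225
  km 30 (Q, w=200) → cum 425  ≥ 367.5 → median here
  km 54 (R, w=60) → cum 485
  km 64 (S, w=80) → cum 565
  km 69 (T, w=70) → cum 635
  km 72 (U, w=100) → cum 735
Optimal location: km 30.

x = 30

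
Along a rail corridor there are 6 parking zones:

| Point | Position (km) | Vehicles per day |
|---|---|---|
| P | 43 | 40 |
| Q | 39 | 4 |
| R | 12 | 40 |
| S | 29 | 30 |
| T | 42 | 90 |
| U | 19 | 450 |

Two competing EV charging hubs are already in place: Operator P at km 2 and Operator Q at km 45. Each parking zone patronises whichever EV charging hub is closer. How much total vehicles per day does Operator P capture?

The indifferent point is the midpoint (2+45)/2 = 23.5; parking zones left of it (closer to Operator P at 2) go to Operator P, those right go to Operator Q.
  R at 12 (w=40) → Operator P
  U at 19 (w=450) → Operator P
  S at 29 (w=30) → Operator Q
  Q at 39 (w=4) → Operator Q
  T at 42 (w=90) → Operator Q
  P at 43 (w=40) → Operator Q
Operator P captures 490; Operator Q captures 164.

490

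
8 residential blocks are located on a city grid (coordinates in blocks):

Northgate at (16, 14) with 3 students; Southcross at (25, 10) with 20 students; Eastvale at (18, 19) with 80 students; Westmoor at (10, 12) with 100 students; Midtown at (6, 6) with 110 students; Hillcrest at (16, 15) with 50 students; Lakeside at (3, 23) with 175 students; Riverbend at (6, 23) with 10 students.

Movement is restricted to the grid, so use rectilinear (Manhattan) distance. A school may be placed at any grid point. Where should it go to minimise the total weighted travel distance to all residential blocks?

Manhattan distance separates: Σwᵢ(|x−xᵢ|+|y−yᵢ|) = Σwᵢ|x−xᵢ| + Σwᵢ|y−yᵢ|, so x and y are optimised independently as 1-D weighted medians.
Total weight W = 548; half = 274.
x-coordinate, sorted with cumulative weight:
  x=3 (Lakeside, w=175) cum 175
  x=6 (Midtown, w=110) cum 285  ← median
  x=6 (Riverbend, w=10) cum 295
  x=10 (Westmoor, w=100) cum 395
  x=16 (Northgate, w=3) cum 398
  x=16 (Hillcrest, w=50) cum 448
  x=18 (Eastvale, w=80) cum 528
  x=25 (Southcross, w=20) cum 548
⇒ x* = 6
y-coordinate, sorted with cumulative weight:
  y=6 (Midtown, w=110) cum 110
  y=10 (Southcross, w=20) cum 130
  y=12 (Westmoor, w=100) cum 230
  y=14 (Northgate, w=3) cum 233
  y=15 (Hillcrest, w=50) cum 283  ← median
  y=19 (Eastvale, w=80) cum 363
  y=23 (Lakeside, w=175) cum 538
  y=23 (Riverbend, w=10) cum 548
⇒ y* = 15

(6, 15)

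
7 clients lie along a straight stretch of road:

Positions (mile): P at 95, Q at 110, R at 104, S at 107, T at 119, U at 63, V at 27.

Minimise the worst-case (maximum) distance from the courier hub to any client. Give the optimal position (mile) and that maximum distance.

The 1-center on a line is the midpoint of the two extreme points: leftmost at 27, rightmost at 119.
Optimal location = (27 + 119)/2 = 73; maximum distance = (119 − 27)/2 = 46.

location 73, max distance 46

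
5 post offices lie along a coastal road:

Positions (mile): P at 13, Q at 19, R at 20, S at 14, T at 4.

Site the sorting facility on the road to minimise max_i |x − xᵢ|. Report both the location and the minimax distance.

The 1-center on a line is the midpoint of the two extreme points: leftmost at 4, rightmost at 20.
Optimal location = (4 + 20)/2 = 12; maximum distance = (20 − 4)/2 = 8.

location 12, max distance 8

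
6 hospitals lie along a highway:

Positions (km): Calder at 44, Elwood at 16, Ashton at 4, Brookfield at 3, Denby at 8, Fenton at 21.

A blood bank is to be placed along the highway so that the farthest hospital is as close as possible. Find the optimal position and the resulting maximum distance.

The 1-center on a line is the midpoint of the two extreme points: leftmost at 3, rightmost at 44.
Optimal location = (3 + 44)/2 = 23.5; maximum distance = (44 − 3)/2 = 20.5.

location 23.5, max distance 20.5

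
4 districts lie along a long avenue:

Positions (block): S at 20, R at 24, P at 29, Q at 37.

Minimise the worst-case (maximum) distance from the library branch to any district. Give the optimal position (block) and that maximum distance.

The 1-center on a line is the midpoint of the two extreme points: leftmost at 20, rightmost at 37.
Optimal location = (20 + 37)/2 = 28.5; maximum distance = (37 − 20)/2 = 8.5.

location 28.5, max distance 8.5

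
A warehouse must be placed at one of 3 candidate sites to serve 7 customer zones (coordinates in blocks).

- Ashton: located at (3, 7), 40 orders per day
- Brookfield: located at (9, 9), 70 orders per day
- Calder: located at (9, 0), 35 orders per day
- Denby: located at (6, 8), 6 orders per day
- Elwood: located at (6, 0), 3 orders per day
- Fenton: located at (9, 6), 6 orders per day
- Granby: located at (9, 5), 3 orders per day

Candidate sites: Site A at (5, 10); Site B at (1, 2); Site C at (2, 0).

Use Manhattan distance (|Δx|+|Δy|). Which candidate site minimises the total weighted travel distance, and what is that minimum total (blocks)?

Total weighted distance at each candidate:
  Site A (5, 10): total = 1166
  Site B (1, 2): total = 1872
  Site C (2, 0): total = 1883
Minimum is at Site A with total 1166 blocks.

Site A, total 1166 blocks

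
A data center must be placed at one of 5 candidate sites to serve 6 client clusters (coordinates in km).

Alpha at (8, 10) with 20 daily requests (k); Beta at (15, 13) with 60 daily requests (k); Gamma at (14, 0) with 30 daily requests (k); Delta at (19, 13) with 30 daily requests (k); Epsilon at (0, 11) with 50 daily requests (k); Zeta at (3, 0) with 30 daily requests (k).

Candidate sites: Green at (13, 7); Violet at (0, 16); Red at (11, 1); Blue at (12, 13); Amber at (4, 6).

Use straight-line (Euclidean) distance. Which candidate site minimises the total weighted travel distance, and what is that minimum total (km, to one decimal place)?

Total weighted distance at each candidate:
  Green (13, 7): total = 2009.1
  Violet (0, 16): total = 3071.1
  Red (11, 1): total = 2461.4
  Blue (12, 13): total = 1967.2
  Amber (4, 6): total = 2244.5
Minimum is at Blue with total 1967.2 km.

Blue, total 1967.2 km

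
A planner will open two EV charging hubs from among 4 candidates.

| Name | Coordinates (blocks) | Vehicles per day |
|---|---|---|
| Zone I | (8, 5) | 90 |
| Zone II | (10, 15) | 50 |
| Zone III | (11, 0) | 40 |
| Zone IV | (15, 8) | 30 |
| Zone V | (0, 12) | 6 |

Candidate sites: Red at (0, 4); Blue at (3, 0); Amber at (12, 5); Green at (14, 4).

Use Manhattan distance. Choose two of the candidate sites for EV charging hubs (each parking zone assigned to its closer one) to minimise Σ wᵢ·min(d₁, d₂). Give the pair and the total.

Evaluate every pair (each demand assigned to the nearer of the two):
  {Red, Amber}: total = 1428
  {Amber, Green}: total = 1464
  {Blue, Amber}: total = 1470
  {Red, Green}: total = 1858
  {Blue, Green}: total = 1900
  {Red, Blue}: total = 2798
Best pair: {Red, Amber} with total 1428.

{Red, Amber}, total 1428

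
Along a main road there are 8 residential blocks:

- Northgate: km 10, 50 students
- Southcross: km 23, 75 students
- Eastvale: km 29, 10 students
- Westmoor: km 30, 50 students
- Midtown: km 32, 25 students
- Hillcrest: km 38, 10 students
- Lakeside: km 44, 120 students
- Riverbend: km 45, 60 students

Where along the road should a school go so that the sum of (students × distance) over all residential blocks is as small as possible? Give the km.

For a sum of weighted absolute distances on a line, the optimum is the weighted median (not the mean). Total weight W = 400; half-weight = 200.
Sort by position and accumulate weight:
  km 10 (Northgate, w=50) → cum 50
  km 23 (Southcross, w=75) → cum 125
  km 29 (Eastvale, w=10) → cum 135
  km 30 (Westmoor, w=50) → cum 185
  km 32 (Midtown, w=25) → cum 210  ≥ 200 → median here
  km 38 (Hillcrest, w=10) → cum 220
  km 44 (Lakeside, w=120) → cum 340
  km 45 (Riverbend, w=60) → cum 400
Optimal location: km 32.

x = 32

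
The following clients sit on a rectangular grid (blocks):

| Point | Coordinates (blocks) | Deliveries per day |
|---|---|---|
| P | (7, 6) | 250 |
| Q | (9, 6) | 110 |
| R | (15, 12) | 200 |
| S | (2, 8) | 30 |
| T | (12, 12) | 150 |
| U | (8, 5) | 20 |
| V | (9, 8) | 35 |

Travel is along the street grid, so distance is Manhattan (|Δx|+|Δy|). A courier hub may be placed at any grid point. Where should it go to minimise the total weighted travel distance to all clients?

(9, 8)

Manhattan distance separates: Σwᵢ(|x−xᵢ|+|y−yᵢ|) = Σwᵢ|x−xᵢ| + Σwᵢ|y−yᵢ|, so x and y are optimised independently as 1-D weighted medians.
Total weight W = 795; half = 397.5.
x-coordinate, sorted with cumulative weight:
  x=2 (S, w=30) cum 30
  x=7 (P, w=250) cum 280
  x=8 (U, w=20) cum 300
  x=9 (Q, w=110) cum 410  ← median
  x=9 (V, w=35) cum 445
  x=12 (T, w=150) cum 595
  x=15 (R, w=200) cum 795
⇒ x* = 9
y-coordinate, sorted with cumulative weight:
  y=5 (U, w=20) cum 20
  y=6 (P, w=250) cum 270
  y=6 (Q, w=110) cum 380
  y=8 (S, w=30) cum 410  ← median
  y=8 (V, w=35) cum 445
  y=12 (R, w=200) cum 645
  y=12 (T, w=150) cum 795
⇒ y* = 8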